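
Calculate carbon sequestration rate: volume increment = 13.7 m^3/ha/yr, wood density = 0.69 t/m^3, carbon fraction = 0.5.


C = 13.7 * 0.69 * 0.5 = 4.7265 ≈ 4.73 t C/ha/yr

4.73 t C/ha/yr


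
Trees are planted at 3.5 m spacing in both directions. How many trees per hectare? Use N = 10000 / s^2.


N = 10000 / 3.5^2 = 10000 / 12.25 = 816.327 ≈ 816 trees/ha

816 trees/ha


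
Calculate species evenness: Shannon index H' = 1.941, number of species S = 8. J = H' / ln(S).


ln(8) = 2.07944
J = H' / ln(S) = 1.941 / 2.07944 = 0.933424 ≈ 0.9334

0.9334


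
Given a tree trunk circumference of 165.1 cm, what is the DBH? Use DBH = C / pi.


DBH = C / pi = 165.1 / 3.141593 = 52.5530 ≈ 52.55 cm

52.55 cm


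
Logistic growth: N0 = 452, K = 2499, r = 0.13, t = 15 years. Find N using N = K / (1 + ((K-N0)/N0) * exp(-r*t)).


(K - N0)/N0 = (2499 - 452)/452 = 2047/452 = 4.52876
r*t = 0.13 * 15 = 1.95; exp(-1.95) = 0.142274
4.52876 * 0.142274 = 0.644325
1 + 0.644325 = 1.64433
N = 2499 / 1.64433 = 1519.77 ≈ 1520

1520


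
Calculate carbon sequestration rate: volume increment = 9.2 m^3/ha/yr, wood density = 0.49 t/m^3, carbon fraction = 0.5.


C = 9.2 * 0.49 * 0.5 = 2.254 ≈ 2.25 t C/ha/yr

2.25 t C/ha/yr


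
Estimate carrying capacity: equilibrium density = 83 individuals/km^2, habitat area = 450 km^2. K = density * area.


K = 83 * 450 = 37350 individuals

37350 individuals


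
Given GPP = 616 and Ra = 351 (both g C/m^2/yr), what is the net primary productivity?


NPP = GPP - Ra = 616 - 351 = 265 g C/m^2/yr

265 g C/m^2/yr


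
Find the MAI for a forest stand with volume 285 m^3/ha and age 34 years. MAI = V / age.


MAI = 285 / 34 = 8.3824 ≈ 8.38 m^3/ha/yr

8.38 m^3/ha/yr


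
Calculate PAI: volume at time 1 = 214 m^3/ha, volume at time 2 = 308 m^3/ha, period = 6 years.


PAI = (V2 - V1) / period = (308 - 214) / 6 = 94 / 6 = 15.6667 ≈ 15.67 m^3/ha/yr

15.67 m^3/ha/yr


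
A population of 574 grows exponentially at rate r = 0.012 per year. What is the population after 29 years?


r*t = 0.012 * 29 = 0.348
exp(0.348) = 1.41623
N = 574 * 1.41623 = 812.916 ≈ 813

813


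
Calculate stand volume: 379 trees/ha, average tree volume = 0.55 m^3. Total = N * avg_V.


V_stand = 379 * 0.55 = 208.45 ≈ 208.5 m^3/ha

208.5 m^3/ha


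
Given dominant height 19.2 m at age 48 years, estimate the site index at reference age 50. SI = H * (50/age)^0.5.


50/48 = 1.04167
(1.04167)^0.5 = 1.02062
SI = 19.2 * 1.02062 = 19.5959 ≈ 19.6 m

19.6 m


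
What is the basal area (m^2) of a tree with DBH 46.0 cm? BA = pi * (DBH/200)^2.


D/200 = 46.0/200 = 0.23 m
(D/200)^2 = 0.23^2 = 0.0529
BA = 3.141593 * 0.0529 = 0.166190 ≈ 0.1662 m^2

0.1662 m^2


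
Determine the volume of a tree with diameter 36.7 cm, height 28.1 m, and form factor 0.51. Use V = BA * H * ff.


(D/200)^2 = (36.7/200)^2 = 0.1835^2 = 0.03367225
BA = 3.141593 * 0.03367225 = 0.105785 m^2
V = 0.105785 * 28.1 * 0.51 = 1.51600 ≈ 1.516 m^3

1.516 m^3


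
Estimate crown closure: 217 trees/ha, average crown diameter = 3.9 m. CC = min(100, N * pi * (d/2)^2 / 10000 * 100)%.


(d/2)^2 = (3.9/2)^2 = 1.95^2 = 3.8025
Crown area = 3.141593 * 3.8025 = 11.9459 m^2
N * area / 10000 * 100 = 217 * 11.9459 / 10000 * 100 = 25.9226
CC = min(100, 25.9226) = 25.9226 ≈ 25.9%

25.9%


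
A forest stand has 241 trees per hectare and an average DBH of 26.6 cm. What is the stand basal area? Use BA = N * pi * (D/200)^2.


(D/200)^2 = (26.6/200)^2 = 0.133^2 = 0.017689
Individual BA = 3.141593 * 0.017689 = 0.0555716 m^2
Stand BA = 241 * 0.0555716 = 13.3928 ≈ 13.39 m^2/ha

13.39 m^2/ha


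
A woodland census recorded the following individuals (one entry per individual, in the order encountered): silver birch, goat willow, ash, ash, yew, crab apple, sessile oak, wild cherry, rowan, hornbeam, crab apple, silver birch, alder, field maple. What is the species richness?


Total individuals logged = 14
Distinct species (count of individuals): silver birch (2), goat willow (1), ash (2), yew (1), crab apple (2), sessile oak (1), wild cherry (1), rowan (1), hornbeam (1), alder (1), field maple (1)
Species richness = number of distinct species = 11

11


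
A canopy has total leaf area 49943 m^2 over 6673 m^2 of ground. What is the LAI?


LAI = 49943 / 6673 = 7.4843 ≈ 7.48

7.48


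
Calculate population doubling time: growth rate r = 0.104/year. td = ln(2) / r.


td = ln(2) / 0.104 = 0.693147 / 0.104 = 6.66488 ≈ 6.7 years

6.7 years


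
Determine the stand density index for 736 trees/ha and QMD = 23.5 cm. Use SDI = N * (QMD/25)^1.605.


QMD/25 = 23.5/25 = 0.94
(0.94)^1.605 = exp(1.605 * ln(0.94)) = exp(1.605 * (-0.0618754)) = exp(-0.0993100) = 0.905462
SDI = 736 * 0.905462 = 666.420 ≈ 666

666


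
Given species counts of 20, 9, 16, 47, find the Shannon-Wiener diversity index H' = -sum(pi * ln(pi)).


Total N = 20 + 9 + 16 + 47 = 92
Per-species terms:
  p = 20/92 = 0.217391; ln(p) = -1.526058; p*ln(p) = 0.217391 * (-1.526058) = -0.331751
  p = 9/92 = 0.097826; ln(p) = -2.324565; p*ln(p) = 0.097826 * (-2.324565) = -0.227403
  p = 16/92 = 0.173913; ln(p) = -1.749200; p*ln(p) = 0.173913 * (-1.749200) = -0.304209
  p = 47/92 = 0.510870; ln(p) = -0.671640; p*ln(p) = 0.510870 * (-0.671640) = -0.343121
sum(p*ln(p)) = (-0.331751) + (-0.227403) + (-0.304209) + (-0.343121) = -1.206484
H' = -(-1.206484) = 1.206484 ≈ 1.2065

1.2065


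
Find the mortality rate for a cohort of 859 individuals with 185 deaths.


Mortality rate = 185 / 859 = 0.215367 ≈ 0.2154

0.2154


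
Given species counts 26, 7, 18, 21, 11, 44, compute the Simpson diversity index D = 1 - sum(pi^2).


Total N = 26 + 7 + 18 + 21 + 11 + 44 = 127
Per-species terms:
  p = 26/127 = 0.204724; p^2 = 0.204724^2 = 0.041912
  p = 7/127 = 0.055118; p^2 = 0.055118^2 = 0.003038
  p = 18/127 = 0.141732; p^2 = 0.141732^2 = 0.020088
  p = 21/127 = 0.165354; p^2 = 0.165354^2 = 0.027342
  p = 11/127 = 0.086614; p^2 = 0.086614^2 = 0.007502
  p = 44/127 = 0.346457; p^2 = 0.346457^2 = 0.120032
sum(p^2) = 0.041912 + 0.003038 + 0.020088 + 0.027342 + 0.007502 + 0.120032 = 0.219914
D = 1 - 0.219914 = 0.780086 ≈ 0.7801

0.7801


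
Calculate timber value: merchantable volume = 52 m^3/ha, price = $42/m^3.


Value = 52 * 42 = $2184/ha

$2184/ha


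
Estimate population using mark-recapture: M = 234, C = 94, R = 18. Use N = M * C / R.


N = M * C / R = 234 * 94 / 18 = 21996 / 18 = 1222

1222 individuals


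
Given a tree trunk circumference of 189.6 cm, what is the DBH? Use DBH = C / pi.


DBH = C / pi = 189.6 / 3.141593 = 60.3515 ≈ 60.35 cm

60.35 cm


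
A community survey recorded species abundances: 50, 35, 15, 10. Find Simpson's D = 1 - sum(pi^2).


Total N = 50 + 35 + 15 + 10 = 110
Per-species terms:
  p = 50/110 = 0.454545; p^2 = 0.454545^2 = 0.206611
  p = 35/110 = 0.318182; p^2 = 0.318182^2 = 0.101240
  p = 15/110 = 0.136364; p^2 = 0.136364^2 = 0.018595
  p = 10/110 = 0.090909; p^2 = 0.090909^2 = 0.008264
sum(p^2) = 0.206611 + 0.101240 + 0.018595 + 0.008264 = 0.334710
D = 1 - 0.334710 = 0.665290 ≈ 0.6653

0.6653


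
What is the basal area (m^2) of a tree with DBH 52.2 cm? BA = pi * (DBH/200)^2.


D/200 = 52.2/200 = 0.261 m
(D/200)^2 = 0.261^2 = 0.068121
BA = 3.141593 * 0.068121 = 0.214008 ≈ 0.2140 m^2

0.2140 m^2


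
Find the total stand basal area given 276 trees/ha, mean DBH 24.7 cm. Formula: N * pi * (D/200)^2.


(D/200)^2 = (24.7/200)^2 = 0.1235^2 = 0.01525225
Individual BA = 3.141593 * 0.01525225 = 0.0479164 m^2
Stand BA = 276 * 0.0479164 = 13.2249 ≈ 13.22 m^2/ha

13.22 m^2/ha


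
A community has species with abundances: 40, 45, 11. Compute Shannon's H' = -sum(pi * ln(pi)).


Total N = 40 + 45 + 11 = 96
Per-species terms:
  p = 40/96 = 0.416667; ln(p) = -0.875468; p*ln(p) = 0.416667 * (-0.875468) = -0.364779
  p = 45/96 = 0.468750; ln(p) = -0.757686; p*ln(p) = 0.468750 * (-0.757686) = -0.355165
  p = 11/96 = 0.114583; ln(p) = -2.166456; p*ln(p) = 0.114583 * (-2.166456) = -0.248239
sum(p*ln(p)) = (-0.364779) + (-0.355165) + (-0.248239) = -0.968183
H' = -(-0.968183) = 0.968183 ≈ 0.9682

0.9682


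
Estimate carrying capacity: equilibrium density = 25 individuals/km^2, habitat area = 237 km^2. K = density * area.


K = 25 * 237 = 5925 individuals

5925 individuals


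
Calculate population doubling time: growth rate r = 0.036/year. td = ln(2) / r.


td = ln(2) / 0.036 = 0.693147 / 0.036 = 19.2541 ≈ 19.3 years

19.3 years


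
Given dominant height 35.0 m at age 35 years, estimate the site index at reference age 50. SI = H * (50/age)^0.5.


50/35 = 1.42857
(1.42857)^0.5 = 1.19523
SI = 35.0 * 1.19523 = 41.8331 ≈ 41.8 m

41.8 m


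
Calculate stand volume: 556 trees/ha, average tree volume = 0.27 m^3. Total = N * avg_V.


V_stand = 556 * 0.27 = 150.12 ≈ 150.1 m^3/ha

150.1 m^3/ha


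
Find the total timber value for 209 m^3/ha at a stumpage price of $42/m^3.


Value = 209 * 42 = $8778/ha

$8778/ha


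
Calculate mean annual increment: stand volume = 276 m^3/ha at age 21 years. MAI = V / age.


MAI = 276 / 21 = 13.1429 ≈ 13.14 m^3/ha/yr

13.14 m^3/ha/yr


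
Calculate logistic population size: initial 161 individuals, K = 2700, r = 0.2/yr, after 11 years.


(K - N0)/N0 = (2700 - 161)/161 = 2539/161 = 15.7702
r*t = 0.2 * 11 = 2.2; exp(-2.2) = 0.110803
15.7702 * 0.110803 = 1.74739
1 + 1.74739 = 2.74739
N = 2700 / 2.74739 = 982.751 ≈ 983

983


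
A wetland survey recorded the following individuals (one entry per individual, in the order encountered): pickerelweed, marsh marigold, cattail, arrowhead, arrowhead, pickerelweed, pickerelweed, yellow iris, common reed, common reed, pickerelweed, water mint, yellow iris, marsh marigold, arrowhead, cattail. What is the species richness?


Total individuals logged = 16
Distinct species (count of individuals): pickerelweed (4), marsh marigold (2), cattail (2), arrowhead (3), yellow iris (2), common reed (2), water mint (1)
Species richness = number of distinct species = 7

7


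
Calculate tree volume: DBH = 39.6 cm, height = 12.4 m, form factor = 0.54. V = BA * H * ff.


(D/200)^2 = (39.6/200)^2 = 0.198^2 = 0.039204
BA = 3.141593 * 0.039204 = 0.123163 m^2
V = 0.123163 * 12.4 * 0.54 = 0.824699 ≈ 0.825 m^3

0.825 m^3


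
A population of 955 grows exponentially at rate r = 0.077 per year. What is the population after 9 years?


r*t = 0.077 * 9 = 0.693
exp(0.693) = 1.99971
N = 955 * 1.99971 = 1909.72 ≈ 1910

1910


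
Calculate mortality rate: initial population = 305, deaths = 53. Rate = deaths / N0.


Mortality rate = 53 / 305 = 0.173770 ≈ 0.1738

0.1738


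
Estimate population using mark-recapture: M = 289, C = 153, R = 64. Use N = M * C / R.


N = M * C / R = 289 * 153 / 64 = 44217 / 64 = 690.89 ≈ 691

691 individuals


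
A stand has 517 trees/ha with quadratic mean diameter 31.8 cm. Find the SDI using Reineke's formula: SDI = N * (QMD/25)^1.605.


QMD/25 = 31.8/25 = 1.272
(1.272)^1.605 = exp(1.605 * ln(1.272)) = exp(1.605 * 0.240590) = exp(0.386147) = 1.47130
SDI = 517 * 1.47130 = 760.662 ≈ 761

761


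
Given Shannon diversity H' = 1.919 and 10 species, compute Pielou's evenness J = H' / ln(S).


ln(10) = 2.30259
J = H' / ln(S) = 1.919 / 2.30259 = 0.833409 ≈ 0.8334

0.8334


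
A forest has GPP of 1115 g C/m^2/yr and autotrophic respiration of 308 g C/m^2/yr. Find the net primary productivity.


NPP = GPP - Ra = 1115 - 308 = 807 g C/m^2/yr

807 g C/m^2/yr


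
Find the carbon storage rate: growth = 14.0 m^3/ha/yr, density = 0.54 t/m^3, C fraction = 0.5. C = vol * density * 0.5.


C = 14.0 * 0.54 * 0.5 = 3.78 t C/ha/yr

3.78 t C/ha/yr


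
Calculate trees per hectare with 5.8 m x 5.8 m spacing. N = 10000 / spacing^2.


N = 10000 / 5.8^2 = 10000 / 33.64 = 297.265 ≈ 297 trees/ha

297 trees/ha


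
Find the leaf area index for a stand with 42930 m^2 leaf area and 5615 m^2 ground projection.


LAI = 42930 / 5615 = 7.6456 ≈ 7.65

7.65


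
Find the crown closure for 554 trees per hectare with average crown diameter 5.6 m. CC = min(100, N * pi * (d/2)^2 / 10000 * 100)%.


(d/2)^2 = (5.6/2)^2 = 2.8^2 = 7.84
Crown area = 3.141593 * 7.84 = 24.6301 m^2
N * area / 10000 * 100 = 554 * 24.6301 / 10000 * 100 = 136.451
CC = min(100, 136.451) = 100%

100%


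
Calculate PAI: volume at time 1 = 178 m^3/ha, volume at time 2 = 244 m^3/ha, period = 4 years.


PAI = (V2 - V1) / period = (244 - 178) / 4 = 66 / 4 = 16.50 m^3/ha/yr

16.50 m^3/ha/yr


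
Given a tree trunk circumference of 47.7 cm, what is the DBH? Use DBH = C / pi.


DBH = C / pi = 47.7 / 3.141593 = 15.1834 ≈ 15.18 cm

15.18 cm


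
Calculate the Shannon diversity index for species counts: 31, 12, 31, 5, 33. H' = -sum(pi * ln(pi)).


Total N = 31 + 12 + 31 + 5 + 33 = 112
Per-species terms:
  p = 31/112 = 0.276786; ln(p) = -1.284511; p*ln(p) = 0.276786 * (-1.284511) = -0.355535
  p = 12/112 = 0.107143; ln(p) = -2.233591; p*ln(p) = 0.107143 * (-2.233591) = -0.239314
  p = 31/112 = 0.276786; ln(p) = -1.284511; p*ln(p) = 0.276786 * (-1.284511) = -0.355535
  p = 5/112 = 0.044643; ln(p) = -3.109058; p*ln(p) = 0.044643 * (-3.109058) = -0.138798
  p = 33/112 = 0.294643; ln(p) = -1.221991; p*ln(p) = 0.294643 * (-1.221991) = -0.360051
sum(p*ln(p)) = (-0.355535) + (-0.239314) + (-0.355535) + (-0.138798) + (-0.360051) = -1.449233
H' = -(-1.449233) = 1.449233 ≈ 1.4492

1.4492


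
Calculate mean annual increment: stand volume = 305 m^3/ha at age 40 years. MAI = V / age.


MAI = 305 / 40 = 7.6250 ≈ 7.63 m^3/ha/yr

7.63 m^3/ha/yr


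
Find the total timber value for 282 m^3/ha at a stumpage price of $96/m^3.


Value = 282 * 96 = $27072/ha

$27072/ha


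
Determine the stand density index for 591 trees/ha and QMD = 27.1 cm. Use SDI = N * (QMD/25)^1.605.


QMD/25 = 27.1/25 = 1.084
(1.084)^1.605 = exp(1.605 * ln(1.084)) = exp(1.605 * 0.0806579) = exp(0.129456) = 1.13821
SDI = 591 * 1.13821 = 672.682 ≈ 673

673


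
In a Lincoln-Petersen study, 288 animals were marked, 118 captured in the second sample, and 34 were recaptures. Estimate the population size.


N = M * C / R = 288 * 118 / 34 = 33984 / 34 = 999.53 ≈ 1000

1000 individuals


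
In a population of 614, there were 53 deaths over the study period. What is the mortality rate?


Mortality rate = 53 / 614 = 0.086319 ≈ 0.0863

0.0863


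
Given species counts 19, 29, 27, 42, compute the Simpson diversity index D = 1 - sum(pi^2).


Total N = 19 + 29 + 27 + 42 = 117
Per-species terms:
  p = 19/117 = 0.162393; p^2 = 0.162393^2 = 0.026371
  p = 29/117 = 0.247863; p^2 = 0.247863^2 = 0.061436
  p = 27/117 = 0.230769; p^2 = 0.230769^2 = 0.053254
  p = 42/117 = 0.358974; p^2 = 0.358974^2 = 0.128862
sum(p^2) = 0.026371 + 0.061436 + 0.053254 + 0.128862 = 0.269923
D = 1 - 0.269923 = 0.730077 ≈ 0.7301

0.7301


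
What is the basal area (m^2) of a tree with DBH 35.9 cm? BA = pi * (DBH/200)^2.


D/200 = 35.9/200 = 0.1795 m
(D/200)^2 = 0.1795^2 = 0.03222025
BA = 3.141593 * 0.03222025 = 0.101223 ≈ 0.1012 m^2

0.1012 m^2


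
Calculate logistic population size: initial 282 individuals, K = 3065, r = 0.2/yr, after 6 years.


(K - N0)/N0 = (3065 - 282)/282 = 2783/282 = 9.86879
r*t = 0.2 * 6 = 1.2; exp(-1.2) = 0.301194
9.86879 * 0.301194 = 2.97242
1 + 2.97242 = 3.97242
N = 3065 / 3.97242 = 771.570 ≈ 772

772


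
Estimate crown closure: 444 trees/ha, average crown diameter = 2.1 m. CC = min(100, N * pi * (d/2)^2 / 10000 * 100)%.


(d/2)^2 = (2.1/2)^2 = 1.05^2 = 1.1025
Crown area = 3.141593 * 1.1025 = 3.46361 m^2
N * area / 10000 * 100 = 444 * 3.46361 / 10000 * 100 = 15.3784
CC = min(100, 15.3784) = 15.3784 ≈ 15.4%

15.4%


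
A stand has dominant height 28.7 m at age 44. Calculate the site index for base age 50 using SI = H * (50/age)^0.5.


50/44 = 1.13636
(1.13636)^0.5 = 1.06600
SI = 28.7 * 1.06600 = 30.5942 ≈ 30.6 m

30.6 m


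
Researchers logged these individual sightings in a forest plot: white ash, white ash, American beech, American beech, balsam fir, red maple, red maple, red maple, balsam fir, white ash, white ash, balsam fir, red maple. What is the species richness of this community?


Total individuals logged = 13
Distinct species (count of individuals): white ash (4), American beech (2), balsam fir (3), red maple (4)
Species richness = number of distinct species = 4

4


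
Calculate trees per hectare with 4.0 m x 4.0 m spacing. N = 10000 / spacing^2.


N = 10000 / 4.0^2 = 10000 / 16 = 625.000 ≈ 625 trees/ha

625 trees/ha


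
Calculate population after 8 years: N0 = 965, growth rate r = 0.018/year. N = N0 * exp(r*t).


r*t = 0.018 * 8 = 0.144
exp(0.144) = 1.15488
N = 965 * 1.15488 = 1114.46 ≈ 1114

1114


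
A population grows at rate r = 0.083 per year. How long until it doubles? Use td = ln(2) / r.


td = ln(2) / 0.083 = 0.693147 / 0.083 = 8.35117 ≈ 8.4 years

8.4 years


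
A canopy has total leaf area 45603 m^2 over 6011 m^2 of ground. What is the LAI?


LAI = 45603 / 6011 = 7.5866 ≈ 7.59

7.59


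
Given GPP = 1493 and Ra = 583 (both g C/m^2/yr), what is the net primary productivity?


NPP = GPP - Ra = 1493 - 583 = 910 g C/m^2/yr

910 g C/m^2/yr


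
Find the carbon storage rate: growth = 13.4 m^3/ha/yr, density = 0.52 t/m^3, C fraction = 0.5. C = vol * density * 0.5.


C = 13.4 * 0.52 * 0.5 = 3.484 ≈ 3.48 t C/ha/yr

3.48 t C/ha/yr


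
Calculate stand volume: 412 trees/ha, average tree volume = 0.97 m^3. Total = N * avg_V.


V_stand = 412 * 0.97 = 399.64 ≈ 399.6 m^3/ha

399.6 m^3/ha


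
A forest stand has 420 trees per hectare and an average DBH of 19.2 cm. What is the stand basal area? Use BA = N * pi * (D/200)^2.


(D/200)^2 = (19.2/200)^2 = 0.096^2 = 0.009216
Individual BA = 3.141593 * 0.009216 = 0.0289529 m^2
Stand BA = 420 * 0.0289529 = 12.1602 ≈ 12.16 m^2/ha

12.16 m^2/ha


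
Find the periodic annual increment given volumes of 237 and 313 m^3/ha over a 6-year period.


PAI = (V2 - V1) / period = (313 - 237) / 6 = 76 / 6 = 12.6667 ≈ 12.67 m^3/ha/yr

12.67 m^3/ha/yr


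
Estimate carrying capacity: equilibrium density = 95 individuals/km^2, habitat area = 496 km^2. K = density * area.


K = 95 * 496 = 47120 individuals

47120 individuals


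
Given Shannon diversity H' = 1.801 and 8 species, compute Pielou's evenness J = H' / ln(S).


ln(8) = 2.07944
J = H' / ln(S) = 1.801 / 2.07944 = 0.866099 ≈ 0.8661

0.8661


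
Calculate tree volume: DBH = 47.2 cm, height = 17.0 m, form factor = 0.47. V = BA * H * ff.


(D/200)^2 = (47.2/200)^2 = 0.236^2 = 0.055696
BA = 3.141593 * 0.055696 = 0.174974 m^2
V = 0.174974 * 17.0 * 0.47 = 1.39804 ≈ 1.398 m^3

1.398 m^3


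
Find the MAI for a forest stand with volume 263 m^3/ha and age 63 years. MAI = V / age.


MAI = 263 / 63 = 4.1746 ≈ 4.17 m^3/ha/yr

4.17 m^3/ha/yr


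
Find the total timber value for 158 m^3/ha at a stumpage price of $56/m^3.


Value = 158 * 56 = $8848/ha

$8848/ha


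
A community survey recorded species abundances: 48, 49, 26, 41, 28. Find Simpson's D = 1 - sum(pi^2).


Total N = 48 + 49 + 26 + 41 + 28 = 192
Per-species terms:
  p = 48/192 = 0.250000; p^2 = 0.250000^2 = 0.062500
  p = 49/192 = 0.255208; p^2 = 0.255208^2 = 0.065131
  p = 26/192 = 0.135417; p^2 = 0.135417^2 = 0.018338
  p = 41/192 = 0.213542; p^2 = 0.213542^2 = 0.045600
  p = 28/192 = 0.145833; p^2 = 0.145833^2 = 0.021267
sum(p^2) = 0.062500 + 0.065131 + 0.018338 + 0.045600 + 0.021267 = 0.212836
D = 1 - 0.212836 = 0.787164 ≈ 0.7872

0.7872


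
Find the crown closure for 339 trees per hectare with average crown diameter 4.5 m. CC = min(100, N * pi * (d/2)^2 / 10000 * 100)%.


(d/2)^2 = (4.5/2)^2 = 2.25^2 = 5.0625
Crown area = 3.141593 * 5.0625 = 15.9043 m^2
N * area / 10000 * 100 = 339 * 15.9043 / 10000 * 100 = 53.9156
CC = min(100, 53.9156) = 53.9156 ≈ 53.9%

53.9%


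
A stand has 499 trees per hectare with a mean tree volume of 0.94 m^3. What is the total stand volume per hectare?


V_stand = 499 * 0.94 = 469.06 ≈ 469.1 m^3/ha

469.1 m^3/ha


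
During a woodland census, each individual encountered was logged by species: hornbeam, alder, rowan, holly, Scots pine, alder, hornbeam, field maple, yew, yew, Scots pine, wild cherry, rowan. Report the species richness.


Total individuals logged = 13
Distinct species (count of individuals): hornbeam (2), alder (2), rowan (2), holly (1), Scots pine (2), field maple (1), yew (2), wild cherry (1)
Species richness = number of distinct species = 8

8


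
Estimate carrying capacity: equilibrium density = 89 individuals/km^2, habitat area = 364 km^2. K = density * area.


K = 89 * 364 = 32396 individuals

32396 individuals


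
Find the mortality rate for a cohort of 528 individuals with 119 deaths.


Mortality rate = 119 / 528 = 0.225379 ≈ 0.2254

0.2254


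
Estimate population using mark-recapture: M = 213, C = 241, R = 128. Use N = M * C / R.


N = M * C / R = 213 * 241 / 128 = 51333 / 128 = 401.04 ≈ 401

401 individuals


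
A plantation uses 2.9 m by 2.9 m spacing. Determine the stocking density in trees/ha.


N = 10000 / 2.9^2 = 10000 / 8.41 = 1189.06 ≈ 1189 trees/ha

1189 trees/ha


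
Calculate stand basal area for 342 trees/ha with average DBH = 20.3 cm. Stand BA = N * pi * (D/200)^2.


(D/200)^2 = (20.3/200)^2 = 0.1015^2 = 0.01030225
Individual BA = 3.141593 * 0.01030225 = 0.0323655 m^2
Stand BA = 342 * 0.0323655 = 11.0690 ≈ 11.07 m^2/ha

11.07 m^2/ha


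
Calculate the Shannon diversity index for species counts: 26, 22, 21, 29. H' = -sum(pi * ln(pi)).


Total N = 26 + 22 + 21 + 29 = 98
Per-species terms:
  p = 26/98 = 0.265306; ln(p) = -1.326871; p*ln(p) = 0.265306 * (-1.326871) = -0.352027
  p = 22/98 = 0.224490; ln(p) = -1.493924; p*ln(p) = 0.224490 * (-1.493924) = -0.335371
  p = 21/98 = 0.214286; ln(p) = -1.540444; p*ln(p) = 0.214286 * (-1.540444) = -0.330096
  p = 29/98 = 0.295918; ln(p) = -1.217673; p*ln(p) = 0.295918 * (-1.217673) = -0.360331
sum(p*ln(p)) = (-0.352027) + (-0.335371) + (-0.330096) + (-0.360331) = -1.377825
H' = -(-1.377825) = 1.377825 ≈ 1.3778

1.3778


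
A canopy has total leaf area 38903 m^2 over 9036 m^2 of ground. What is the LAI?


LAI = 38903 / 9036 = 4.3053 ≈ 4.31

4.31


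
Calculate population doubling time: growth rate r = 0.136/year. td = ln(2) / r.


td = ln(2) / 0.136 = 0.693147 / 0.136 = 5.09667 ≈ 5.1 years

5.1 years


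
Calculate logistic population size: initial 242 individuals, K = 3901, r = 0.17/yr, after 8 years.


(K - N0)/N0 = (3901 - 242)/242 = 3659/242 = 15.1198
r*t = 0.17 * 8 = 1.36; exp(-1.36) = 0.256661
15.1198 * 0.256661 = 3.88066
1 + 3.88066 = 4.88066
N = 3901 / 4.88066 = 799.277 ≈ 799

799


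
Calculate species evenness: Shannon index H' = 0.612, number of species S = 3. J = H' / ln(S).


ln(3) = 1.09861
J = H' / ln(S) = 0.612 / 1.09861 = 0.557068 ≈ 0.5571

0.5571


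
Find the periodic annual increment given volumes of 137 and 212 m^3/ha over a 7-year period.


PAI = (V2 - V1) / period = (212 - 137) / 7 = 75 / 7 = 10.7143 ≈ 10.71 m^3/ha/yr

10.71 m^3/ha/yr


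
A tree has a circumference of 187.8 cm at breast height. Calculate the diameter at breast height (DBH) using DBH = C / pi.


DBH = C / pi = 187.8 / 3.141593 = 59.7786 ≈ 59.78 cm

59.78 cm


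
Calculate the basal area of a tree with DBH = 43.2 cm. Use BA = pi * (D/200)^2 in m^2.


D/200 = 43.2/200 = 0.216 m
(D/200)^2 = 0.216^2 = 0.046656
BA = 3.141593 * 0.046656 = 0.146574 ≈ 0.1466 m^2

0.1466 m^2


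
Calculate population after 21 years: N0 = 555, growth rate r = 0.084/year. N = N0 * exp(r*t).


r*t = 0.084 * 21 = 1.764
exp(1.764) = 5.83573
N = 555 * 5.83573 = 3238.83 ≈ 3239

3239


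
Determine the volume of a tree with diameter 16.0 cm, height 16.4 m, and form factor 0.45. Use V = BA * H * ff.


(D/200)^2 = (16.0/200)^2 = 0.08^2 = 0.0064
BA = 3.141593 * 0.0064 = 0.0201062 m^2
V = 0.0201062 * 16.4 * 0.45 = 0.148384 ≈ 0.148 m^3

0.148 m^3


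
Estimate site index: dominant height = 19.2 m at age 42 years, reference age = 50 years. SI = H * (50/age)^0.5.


50/42 = 1.19048
(1.19048)^0.5 = 1.09109
SI = 19.2 * 1.09109 = 20.9489 ≈ 20.9 m

20.9 m


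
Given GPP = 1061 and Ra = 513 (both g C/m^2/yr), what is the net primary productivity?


NPP = GPP - Ra = 1061 - 513 = 548 g C/m^2/yr

548 g C/m^2/yr


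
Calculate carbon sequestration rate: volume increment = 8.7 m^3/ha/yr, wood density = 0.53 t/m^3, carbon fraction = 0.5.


C = 8.7 * 0.53 * 0.5 = 2.3055 ≈ 2.31 t C/ha/yr

2.31 t C/ha/yr


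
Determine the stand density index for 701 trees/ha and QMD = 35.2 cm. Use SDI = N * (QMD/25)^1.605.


QMD/25 = 35.2/25 = 1.408
(1.408)^1.605 = exp(1.605 * ln(1.408)) = exp(1.605 * 0.342170) = exp(0.549183) = 1.73184
SDI = 701 * 1.73184 = 1214.02 ≈ 1214

1214


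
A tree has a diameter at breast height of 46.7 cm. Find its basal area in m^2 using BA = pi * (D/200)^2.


D/200 = 46.7/200 = 0.2335 m
(D/200)^2 = 0.2335^2 = 0.05452225
BA = 3.141593 * 0.05452225 = 0.171287 ≈ 0.1713 m^2

0.1713 m^2


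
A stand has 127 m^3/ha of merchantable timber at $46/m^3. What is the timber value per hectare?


Value = 127 * 46 = $5842/ha

$5842/ha


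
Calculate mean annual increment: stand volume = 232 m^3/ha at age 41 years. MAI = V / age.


MAI = 232 / 41 = 5.6585 ≈ 5.66 m^3/ha/yr

5.66 m^3/ha/yr


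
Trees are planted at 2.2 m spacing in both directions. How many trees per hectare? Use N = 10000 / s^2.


N = 10000 / 2.2^2 = 10000 / 4.84 = 2066.12 ≈ 2066 trees/ha

2066 trees/ha


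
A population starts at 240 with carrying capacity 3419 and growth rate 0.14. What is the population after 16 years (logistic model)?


(K - N0)/N0 = (3419 - 240)/240 = 3179/240 = 13.2458
r*t = 0.14 * 16 = 2.24; exp(-2.24) = 0.106459
13.2458 * 0.106459 = 1.41013
1 + 1.41013 = 2.41013
N = 3419 / 2.41013 = 1418.60 ≈ 1419

1419


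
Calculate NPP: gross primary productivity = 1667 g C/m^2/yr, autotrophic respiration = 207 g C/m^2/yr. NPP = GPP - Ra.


NPP = GPP - Ra = 1667 - 207 = 1460 g C/m^2/yr

1460 g C/m^2/yr


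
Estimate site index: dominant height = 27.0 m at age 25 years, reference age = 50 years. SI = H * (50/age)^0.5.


50/25 = 2.00000
(2.00000)^0.5 = 1.41421
SI = 27.0 * 1.41421 = 38.1837 ≈ 38.2 m

38.2 m


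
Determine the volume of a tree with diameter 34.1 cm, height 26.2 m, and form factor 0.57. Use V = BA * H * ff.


(D/200)^2 = (34.1/200)^2 = 0.1705^2 = 0.02907025
BA = 3.141593 * 0.02907025 = 0.0913269 m^2
V = 0.0913269 * 26.2 * 0.57 = 1.36388 ≈ 1.364 m^3

1.364 m^3


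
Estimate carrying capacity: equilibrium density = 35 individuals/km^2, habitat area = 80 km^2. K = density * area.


K = 35 * 80 = 2800 individuals

2800 individuals


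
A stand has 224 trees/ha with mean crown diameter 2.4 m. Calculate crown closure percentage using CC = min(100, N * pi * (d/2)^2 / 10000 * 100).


(d/2)^2 = (2.4/2)^2 = 1.2^2 = 1.44
Crown area = 3.141593 * 1.44 = 4.52389 m^2
N * area / 10000 * 100 = 224 * 4.52389 / 10000 * 100 = 10.1335
CC = min(100, 10.1335) = 10.1335 ≈ 10.1%

10.1%


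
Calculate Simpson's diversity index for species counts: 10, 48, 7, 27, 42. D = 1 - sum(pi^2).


Total N = 10 + 48 + 7 + 27 + 42 = 134
Per-species terms:
  p = 10/134 = 0.074627; p^2 = 0.074627^2 = 0.005569
  p = 48/134 = 0.358209; p^2 = 0.358209^2 = 0.128314
  p = 7/134 = 0.052239; p^2 = 0.052239^2 = 0.002729
  p = 27/134 = 0.201493; p^2 = 0.201493^2 = 0.040599
  p = 42/134 = 0.313433; p^2 = 0.313433^2 = 0.098240
sum(p^2) = 0.005569 + 0.128314 + 0.002729 + 0.040599 + 0.098240 = 0.275451
D = 1 - 0.275451 = 0.724549 ≈ 0.7245

0.7245


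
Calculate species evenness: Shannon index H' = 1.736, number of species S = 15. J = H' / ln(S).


ln(15) = 2.70805
J = H' / ln(S) = 1.736 / 2.70805 = 0.641052 ≈ 0.6411

0.6411


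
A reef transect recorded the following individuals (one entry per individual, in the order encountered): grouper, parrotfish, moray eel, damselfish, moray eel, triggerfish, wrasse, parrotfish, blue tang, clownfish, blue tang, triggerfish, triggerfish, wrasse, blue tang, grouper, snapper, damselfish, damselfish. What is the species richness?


Total individuals logged = 19
Distinct species (count of individuals): grouper (2), parrotfish (2), moray eel (2), damselfish (3), triggerfish (3), wrasse (2), blue tang (3), clownfish (1), snapper (1)
Species richness = number of distinct species = 9

9


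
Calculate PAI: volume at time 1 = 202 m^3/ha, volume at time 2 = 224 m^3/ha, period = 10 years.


PAI = (V2 - V1) / period = (224 - 202) / 10 = 22 / 10 = 2.20 m^3/ha/yr

2.20 m^3/ha/yr


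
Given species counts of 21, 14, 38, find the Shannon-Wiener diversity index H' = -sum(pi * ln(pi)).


Total N = 21 + 14 + 38 = 73
Per-species terms:
  p = 21/73 = 0.287671; ln(p) = -1.245938; p*ln(p) = 0.287671 * (-1.245938) = -0.358420
  p = 14/73 = 0.191781; ln(p) = -1.651401; p*ln(p) = 0.191781 * (-1.651401) = -0.316707
  p = 38/73 = 0.520548; ln(p) = -0.652873; p*ln(p) = 0.520548 * (-0.652873) = -0.339852
sum(p*ln(p)) = (-0.358420) + (-0.316707) + (-0.339852) = -1.014979
H' = -(-1.014979) = 1.014979 ≈ 1.0150

1.0150


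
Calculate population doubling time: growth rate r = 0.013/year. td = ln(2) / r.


td = ln(2) / 0.013 = 0.693147 / 0.013 = 53.3190 ≈ 53.3 years

53.3 years


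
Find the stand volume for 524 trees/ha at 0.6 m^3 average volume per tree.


V_stand = 524 * 0.6 = 314.4 m^3/ha

314.4 m^3/ha


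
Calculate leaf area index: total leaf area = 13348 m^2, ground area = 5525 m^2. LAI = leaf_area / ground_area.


LAI = 13348 / 5525 = 2.4159 ≈ 2.42

2.42


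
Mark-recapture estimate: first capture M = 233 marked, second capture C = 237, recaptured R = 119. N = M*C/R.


N = M * C / R = 233 * 237 / 119 = 55221 / 119 = 464.04 ≈ 464

464 individuals


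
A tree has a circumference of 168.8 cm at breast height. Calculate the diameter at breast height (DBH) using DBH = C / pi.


DBH = C / pi = 168.8 / 3.141593 = 53.7307 ≈ 53.73 cm

53.73 cm


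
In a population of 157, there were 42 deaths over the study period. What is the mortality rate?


Mortality rate = 42 / 157 = 0.267516 ≈ 0.2675

0.2675


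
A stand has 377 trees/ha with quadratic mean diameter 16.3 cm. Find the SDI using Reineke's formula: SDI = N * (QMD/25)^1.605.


QMD/25 = 16.3/25 = 0.652
(0.652)^1.605 = exp(1.605 * ln(0.652)) = exp(1.605 * (-0.427711)) = exp(-0.686476) = 0.503347
SDI = 377 * 0.503347 = 189.762 ≈ 190

190


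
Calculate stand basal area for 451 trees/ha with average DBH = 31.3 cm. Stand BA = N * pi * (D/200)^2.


(D/200)^2 = (31.3/200)^2 = 0.1565^2 = 0.02449225
Individual BA = 3.141593 * 0.02449225 = 0.0769447 m^2
Stand BA = 451 * 0.0769447 = 34.7021 ≈ 34.70 m^2/ha

34.70 m^2/ha


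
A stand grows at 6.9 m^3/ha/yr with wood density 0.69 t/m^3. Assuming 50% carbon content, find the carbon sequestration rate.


C = 6.9 * 0.69 * 0.5 = 2.3805 ≈ 2.38 t C/ha/yr

2.38 t C/ha/yr


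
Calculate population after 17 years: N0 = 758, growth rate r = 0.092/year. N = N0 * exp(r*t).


r*t = 0.092 * 17 = 1.564
exp(1.564) = 4.77789
N = 758 * 4.77789 = 3621.64 ≈ 3622

3622


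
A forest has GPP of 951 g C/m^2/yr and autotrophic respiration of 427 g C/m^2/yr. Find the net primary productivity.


NPP = GPP - Ra = 951 - 427 = 524 g C/m^2/yr

524 g C/m^2/yr


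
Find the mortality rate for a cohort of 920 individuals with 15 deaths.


Mortality rate = 15 / 920 = 0.016304 ≈ 0.0163

0.0163


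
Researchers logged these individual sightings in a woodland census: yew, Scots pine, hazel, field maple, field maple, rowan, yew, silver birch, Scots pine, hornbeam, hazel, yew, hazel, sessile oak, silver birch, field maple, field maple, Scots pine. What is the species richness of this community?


Total individuals logged = 18
Distinct species (count of individuals): yew (3), Scots pine (3), hazel (3), field maple (4), rowan (1), silver birch (2), hornbeam (1), sessile oak (1)
Species richness = number of distinct species = 8

8


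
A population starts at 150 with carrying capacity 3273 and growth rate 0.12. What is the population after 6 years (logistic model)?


(K - N0)/N0 = (3273 - 150)/150 = 3123/150 = 20.8200
r*t = 0.12 * 6 = 0.72; exp(-0.72) = 0.486752
20.8200 * 0.486752 = 10.1342
1 + 10.1342 = 11.1342
N = 3273 / 11.1342 = 293.959 ≈ 294

294


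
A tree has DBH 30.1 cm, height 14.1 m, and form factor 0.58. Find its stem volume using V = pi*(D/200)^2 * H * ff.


(D/200)^2 = (30.1/200)^2 = 0.1505^2 = 0.02265025
BA = 3.141593 * 0.02265025 = 0.0711579 m^2
V = 0.0711579 * 14.1 * 0.58 = 0.581929 ≈ 0.582 m^3

0.582 m^3


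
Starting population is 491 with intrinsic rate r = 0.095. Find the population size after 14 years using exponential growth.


r*t = 0.095 * 14 = 1.33
exp(1.33) = 3.78104
N = 491 * 3.78104 = 1856.49 ≈ 1856

1856


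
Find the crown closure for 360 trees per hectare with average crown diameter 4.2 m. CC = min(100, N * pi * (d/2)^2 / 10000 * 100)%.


(d/2)^2 = (4.2/2)^2 = 2.1^2 = 4.41
Crown area = 3.141593 * 4.41 = 13.8544 m^2
N * area / 10000 * 100 = 360 * 13.8544 / 10000 * 100 = 49.8758
CC = min(100, 49.8758) = 49.8758 ≈ 49.9%

49.9%


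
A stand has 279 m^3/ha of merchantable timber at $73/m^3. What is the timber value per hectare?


Value = 279 * 73 = $20367/ha

$20367/ha


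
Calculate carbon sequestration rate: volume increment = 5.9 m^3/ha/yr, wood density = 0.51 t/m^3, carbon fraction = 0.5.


C = 5.9 * 0.51 * 0.5 = 1.5045 ≈ 1.50 t C/ha/yr

1.50 t C/ha/yr


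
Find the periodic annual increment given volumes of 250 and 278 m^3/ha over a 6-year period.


PAI = (V2 - V1) / period = (278 - 250) / 6 = 28 / 6 = 4.6667 ≈ 4.67 m^3/ha/yr

4.67 m^3/ha/yr


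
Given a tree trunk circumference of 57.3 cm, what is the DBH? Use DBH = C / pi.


DBH = C / pi = 57.3 / 3.141593 = 18.2392 ≈ 18.24 cm

18.24 cm


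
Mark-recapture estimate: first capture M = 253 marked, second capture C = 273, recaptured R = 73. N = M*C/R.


N = M * C / R = 253 * 273 / 73 = 69069 / 73 = 946.15 ≈ 946

946 individuals


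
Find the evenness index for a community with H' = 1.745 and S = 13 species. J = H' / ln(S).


ln(13) = 2.56495
J = H' / ln(S) = 1.745 / 2.56495 = 0.680325 ≈ 0.6803

0.6803


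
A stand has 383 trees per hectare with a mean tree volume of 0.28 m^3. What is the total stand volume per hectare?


V_stand = 383 * 0.28 = 107.24 ≈ 107.2 m^3/ha

107.2 m^3/ha


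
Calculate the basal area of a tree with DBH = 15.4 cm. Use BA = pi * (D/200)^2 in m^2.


D/200 = 15.4/200 = 0.077 m
(D/200)^2 = 0.077^2 = 0.005929
BA = 3.141593 * 0.005929 = 0.0186265 ≈ 0.0186 m^2

0.0186 m^2


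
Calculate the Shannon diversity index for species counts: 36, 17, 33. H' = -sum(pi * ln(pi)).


Total N = 36 + 17 + 33 = 86
Per-species terms:
  p = 36/86 = 0.418605; ln(p) = -0.870828; p*ln(p) = 0.418605 * (-0.870828) = -0.364533
  p = 17/86 = 0.197674; ln(p) = -1.621136; p*ln(p) = 0.197674 * (-1.621136) = -0.320456
  p = 33/86 = 0.383721; ln(p) = -0.957840; p*ln(p) = 0.383721 * (-0.957840) = -0.367543
sum(p*ln(p)) = (-0.364533) + (-0.320456) + (-0.367543) = -1.052532
H' = -(-1.052532) = 1.052532 ≈ 1.0525

1.0525


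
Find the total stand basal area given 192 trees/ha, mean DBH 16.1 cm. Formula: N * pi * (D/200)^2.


(D/200)^2 = (16.1/200)^2 = 0.0805^2 = 0.00648025
Individual BA = 3.141593 * 0.00648025 = 0.0203583 m^2
Stand BA = 192 * 0.0203583 = 3.90879 ≈ 3.91 m^2/ha

3.91 m^2/ha


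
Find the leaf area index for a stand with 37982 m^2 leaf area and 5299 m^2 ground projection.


LAI = 37982 / 5299 = 7.1678 ≈ 7.17

7.17


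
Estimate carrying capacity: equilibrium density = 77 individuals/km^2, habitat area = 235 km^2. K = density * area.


K = 77 * 235 = 18095 individuals

18095 individuals


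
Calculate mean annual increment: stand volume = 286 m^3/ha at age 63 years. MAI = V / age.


MAI = 286 / 63 = 4.5397 ≈ 4.54 m^3/ha/yr

4.54 m^3/ha/yr


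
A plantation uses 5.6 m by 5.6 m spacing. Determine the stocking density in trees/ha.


N = 10000 / 5.6^2 = 10000 / 31.36 = 318.878 ≈ 319 trees/ha

319 trees/ha


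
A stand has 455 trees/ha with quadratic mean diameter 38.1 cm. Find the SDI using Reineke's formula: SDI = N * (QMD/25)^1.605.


QMD/25 = 38.1/25 = 1.524
(1.524)^1.605 = exp(1.605 * ln(1.524)) = exp(1.605 * 0.421338) = exp(0.676247) = 1.96648
SDI = 455 * 1.96648 = 894.748 ≈ 895

895


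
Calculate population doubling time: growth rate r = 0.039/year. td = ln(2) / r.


td = ln(2) / 0.039 = 0.693147 / 0.039 = 17.7730 ≈ 17.8 years

17.8 years


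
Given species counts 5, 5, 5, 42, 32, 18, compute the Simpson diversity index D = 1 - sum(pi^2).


Total N = 5 + 5 + 5 + 42 + 32 + 18 = 107
Per-species terms:
  p = 5/107 = 0.046729; p^2 = 0.046729^2 = 0.002184
  p = 5/107 = 0.046729; p^2 = 0.046729^2 = 0.002184
  p = 5/107 = 0.046729; p^2 = 0.046729^2 = 0.002184
  p = 42/107 = 0.392523; p^2 = 0.392523^2 = 0.154074
  p = 32/107 = 0.299065; p^2 = 0.299065^2 = 0.089440
  p = 18/107 = 0.168224; p^2 = 0.168224^2 = 0.028299
sum(p^2) = 0.002184 + 0.002184 + 0.002184 + 0.154074 + 0.089440 + 0.028299 = 0.278365
D = 1 - 0.278365 = 0.721635 ≈ 0.7216

0.7216


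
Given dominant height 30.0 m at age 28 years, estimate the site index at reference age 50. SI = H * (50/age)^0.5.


50/28 = 1.78571
(1.78571)^0.5 = 1.33630
SI = 30.0 * 1.33630 = 40.0890 ≈ 40.1 m

40.1 m


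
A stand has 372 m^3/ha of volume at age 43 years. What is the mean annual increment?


MAI = 372 / 43 = 8.6512 ≈ 8.65 m^3/ha/yr

8.65 m^3/ha/yr


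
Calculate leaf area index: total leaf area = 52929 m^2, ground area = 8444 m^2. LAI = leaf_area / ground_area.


LAI = 52929 / 8444 = 6.2682 ≈ 6.27

6.27


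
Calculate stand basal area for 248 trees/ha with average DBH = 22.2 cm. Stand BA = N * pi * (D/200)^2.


(D/200)^2 = (22.2/200)^2 = 0.111^2 = 0.012321
Individual BA = 3.141593 * 0.012321 = 0.0387076 m^2
Stand BA = 248 * 0.0387076 = 9.59948 ≈ 9.60 m^2/ha

9.60 m^2/ha


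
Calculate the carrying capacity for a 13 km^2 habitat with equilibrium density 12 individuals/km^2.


K = 12 * 13 = 156 individuals

156 individuals


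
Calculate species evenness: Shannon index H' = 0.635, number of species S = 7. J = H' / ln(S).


ln(7) = 1.94591
J = H' / ln(S) = 0.635 / 1.94591 = 0.326325 ≈ 0.3263

0.3263


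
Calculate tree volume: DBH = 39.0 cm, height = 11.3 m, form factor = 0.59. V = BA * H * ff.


(D/200)^2 = (39.0/200)^2 = 0.195^2 = 0.038025
BA = 3.141593 * 0.038025 = 0.119459 m^2
V = 0.119459 * 11.3 * 0.59 = 0.796433 ≈ 0.796 m^3

0.796 m^3


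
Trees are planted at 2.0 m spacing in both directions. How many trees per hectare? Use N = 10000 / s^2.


N = 10000 / 2.0^2 = 10000 / 4 = 2500.00 ≈ 2500 trees/ha

2500 trees/ha


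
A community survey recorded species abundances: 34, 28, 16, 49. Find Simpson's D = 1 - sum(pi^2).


Total N = 34 + 28 + 16 + 49 = 127
Per-species terms:
  p = 34/127 = 0.267717; p^2 = 0.267717^2 = 0.071672
  p = 28/127 = 0.220472; p^2 = 0.220472^2 = 0.048608
  p = 16/127 = 0.125984; p^2 = 0.125984^2 = 0.015872
  p = 49/127 = 0.385827; p^2 = 0.385827^2 = 0.148862
sum(p^2) = 0.071672 + 0.048608 + 0.015872 + 0.148862 = 0.285014
D = 1 - 0.285014 = 0.714986 ≈ 0.7150

0.7150


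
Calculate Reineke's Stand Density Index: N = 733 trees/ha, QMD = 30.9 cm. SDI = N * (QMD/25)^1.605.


QMD/25 = 30.9/25 = 1.236
(1.236)^1.605 = exp(1.605 * ln(1.236)) = exp(1.605 * 0.211880) = exp(0.340067) = 1.40504
SDI = 733 * 1.40504 = 1029.89 ≈ 1030

1030
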